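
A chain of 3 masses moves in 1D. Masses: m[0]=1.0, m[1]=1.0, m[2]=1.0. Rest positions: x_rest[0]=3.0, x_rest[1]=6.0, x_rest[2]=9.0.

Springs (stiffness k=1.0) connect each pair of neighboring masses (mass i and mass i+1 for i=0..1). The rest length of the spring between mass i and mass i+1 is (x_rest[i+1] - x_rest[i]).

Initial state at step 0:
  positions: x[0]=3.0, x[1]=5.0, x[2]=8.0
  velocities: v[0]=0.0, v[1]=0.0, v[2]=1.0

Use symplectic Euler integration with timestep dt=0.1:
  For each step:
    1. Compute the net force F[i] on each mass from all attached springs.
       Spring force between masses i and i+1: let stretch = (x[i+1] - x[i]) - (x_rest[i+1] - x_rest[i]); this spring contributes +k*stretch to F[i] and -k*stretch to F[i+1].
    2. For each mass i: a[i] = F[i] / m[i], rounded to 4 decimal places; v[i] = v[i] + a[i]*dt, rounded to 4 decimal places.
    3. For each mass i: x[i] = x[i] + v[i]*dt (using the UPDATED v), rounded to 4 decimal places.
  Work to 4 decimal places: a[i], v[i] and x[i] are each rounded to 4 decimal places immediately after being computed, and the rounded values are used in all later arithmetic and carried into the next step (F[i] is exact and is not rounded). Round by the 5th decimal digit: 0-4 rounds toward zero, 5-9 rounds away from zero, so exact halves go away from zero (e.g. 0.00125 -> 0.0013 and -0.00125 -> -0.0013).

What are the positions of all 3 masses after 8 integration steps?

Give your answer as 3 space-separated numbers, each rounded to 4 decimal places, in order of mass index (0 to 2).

Step 0: x=[3.0000 5.0000 8.0000] v=[0.0000 0.0000 1.0000]
Step 1: x=[2.9900 5.0100 8.1000] v=[-0.1000 0.1000 1.0000]
Step 2: x=[2.9702 5.0307 8.1991] v=[-0.1980 0.2070 0.9910]
Step 3: x=[2.9410 5.0625 8.2965] v=[-0.2920 0.3178 0.9742]
Step 4: x=[2.9030 5.1054 8.3916] v=[-0.3799 0.4291 0.9508]
Step 5: x=[2.8570 5.1592 8.4838] v=[-0.4597 0.5375 0.9222]
Step 6: x=[2.8041 5.2232 8.5728] v=[-0.5295 0.6397 0.8897]
Step 7: x=[2.7453 5.2965 8.6583] v=[-0.5876 0.7328 0.8547]
Step 8: x=[2.6821 5.3779 8.7402] v=[-0.6325 0.8139 0.8185]

Answer: 2.6821 5.3779 8.7402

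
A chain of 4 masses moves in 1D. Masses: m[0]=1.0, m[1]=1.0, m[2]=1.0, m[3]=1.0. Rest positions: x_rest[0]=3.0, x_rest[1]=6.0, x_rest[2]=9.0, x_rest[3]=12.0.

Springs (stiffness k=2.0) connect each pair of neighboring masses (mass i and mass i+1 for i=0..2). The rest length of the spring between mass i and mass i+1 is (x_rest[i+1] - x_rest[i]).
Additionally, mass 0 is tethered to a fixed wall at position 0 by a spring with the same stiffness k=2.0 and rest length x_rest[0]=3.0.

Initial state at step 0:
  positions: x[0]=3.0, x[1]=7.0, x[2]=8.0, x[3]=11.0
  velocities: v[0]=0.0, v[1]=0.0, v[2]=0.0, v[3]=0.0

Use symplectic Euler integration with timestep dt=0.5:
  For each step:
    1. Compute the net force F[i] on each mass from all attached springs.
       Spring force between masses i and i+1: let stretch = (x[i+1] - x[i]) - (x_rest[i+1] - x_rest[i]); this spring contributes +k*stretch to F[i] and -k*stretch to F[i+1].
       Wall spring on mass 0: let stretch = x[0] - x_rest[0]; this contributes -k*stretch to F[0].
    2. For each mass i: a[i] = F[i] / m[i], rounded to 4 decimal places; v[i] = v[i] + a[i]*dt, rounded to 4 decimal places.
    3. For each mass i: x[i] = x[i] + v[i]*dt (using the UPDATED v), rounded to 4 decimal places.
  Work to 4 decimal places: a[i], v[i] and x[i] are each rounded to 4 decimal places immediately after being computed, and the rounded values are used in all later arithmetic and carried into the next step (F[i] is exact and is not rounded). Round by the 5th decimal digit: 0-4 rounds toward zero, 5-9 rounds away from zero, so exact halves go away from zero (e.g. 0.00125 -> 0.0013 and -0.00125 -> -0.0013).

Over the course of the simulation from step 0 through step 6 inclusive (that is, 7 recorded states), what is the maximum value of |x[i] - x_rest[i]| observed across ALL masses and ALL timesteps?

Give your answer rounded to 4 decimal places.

Step 0: x=[3.0000 7.0000 8.0000 11.0000] v=[0.0000 0.0000 0.0000 0.0000]
Step 1: x=[3.5000 5.5000 9.0000 11.0000] v=[1.0000 -3.0000 2.0000 0.0000]
Step 2: x=[3.2500 4.7500 9.2500 11.5000] v=[-0.5000 -1.5000 0.5000 1.0000]
Step 3: x=[2.1250 5.5000 8.3750 12.3750] v=[-2.2500 1.5000 -1.7500 1.7500]
Step 4: x=[1.6250 6.0000 8.0625 12.7500] v=[-1.0000 1.0000 -0.6250 0.7500]
Step 5: x=[2.5000 5.3438 9.0625 12.2813] v=[1.7500 -1.3125 2.0000 -0.9375]
Step 6: x=[3.5469 5.1250 9.8126 11.7032] v=[2.0938 -0.4376 1.5001 -1.1563]
Max displacement = 1.3750

Answer: 1.3750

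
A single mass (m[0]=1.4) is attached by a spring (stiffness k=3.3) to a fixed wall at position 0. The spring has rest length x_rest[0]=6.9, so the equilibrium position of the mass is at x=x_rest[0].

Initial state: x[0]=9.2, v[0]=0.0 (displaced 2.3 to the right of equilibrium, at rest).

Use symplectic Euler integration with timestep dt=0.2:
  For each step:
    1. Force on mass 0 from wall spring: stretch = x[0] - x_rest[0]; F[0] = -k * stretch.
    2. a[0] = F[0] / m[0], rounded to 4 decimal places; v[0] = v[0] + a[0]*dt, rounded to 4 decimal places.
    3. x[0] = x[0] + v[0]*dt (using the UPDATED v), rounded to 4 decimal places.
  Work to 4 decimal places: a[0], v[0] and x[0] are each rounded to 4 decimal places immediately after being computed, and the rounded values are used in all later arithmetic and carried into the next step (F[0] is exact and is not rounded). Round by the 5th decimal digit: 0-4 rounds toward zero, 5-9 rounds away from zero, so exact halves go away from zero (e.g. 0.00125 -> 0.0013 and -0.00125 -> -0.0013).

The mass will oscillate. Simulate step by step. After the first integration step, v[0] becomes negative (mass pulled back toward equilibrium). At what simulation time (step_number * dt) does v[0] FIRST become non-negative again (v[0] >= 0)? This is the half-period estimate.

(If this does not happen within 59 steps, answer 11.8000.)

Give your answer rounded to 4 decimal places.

Step 0: x=[9.2000] v=[0.0000]
Step 1: x=[8.9831] v=[-1.0843]
Step 2: x=[8.5698] v=[-2.0663]
Step 3: x=[7.9991] v=[-2.8535]
Step 4: x=[7.3248] v=[-3.3716]
Step 5: x=[6.6104] v=[-3.5719]
Step 6: x=[5.9233] v=[-3.4354]
Step 7: x=[5.3283] v=[-2.9750]
Step 8: x=[4.8815] v=[-2.2341]
Step 9: x=[4.6250] v=[-1.2825]
Step 10: x=[4.5830] v=[-0.2100]
Step 11: x=[4.7595] v=[0.8823]
First v>=0 after going negative at step 11, time=2.2000

Answer: 2.2000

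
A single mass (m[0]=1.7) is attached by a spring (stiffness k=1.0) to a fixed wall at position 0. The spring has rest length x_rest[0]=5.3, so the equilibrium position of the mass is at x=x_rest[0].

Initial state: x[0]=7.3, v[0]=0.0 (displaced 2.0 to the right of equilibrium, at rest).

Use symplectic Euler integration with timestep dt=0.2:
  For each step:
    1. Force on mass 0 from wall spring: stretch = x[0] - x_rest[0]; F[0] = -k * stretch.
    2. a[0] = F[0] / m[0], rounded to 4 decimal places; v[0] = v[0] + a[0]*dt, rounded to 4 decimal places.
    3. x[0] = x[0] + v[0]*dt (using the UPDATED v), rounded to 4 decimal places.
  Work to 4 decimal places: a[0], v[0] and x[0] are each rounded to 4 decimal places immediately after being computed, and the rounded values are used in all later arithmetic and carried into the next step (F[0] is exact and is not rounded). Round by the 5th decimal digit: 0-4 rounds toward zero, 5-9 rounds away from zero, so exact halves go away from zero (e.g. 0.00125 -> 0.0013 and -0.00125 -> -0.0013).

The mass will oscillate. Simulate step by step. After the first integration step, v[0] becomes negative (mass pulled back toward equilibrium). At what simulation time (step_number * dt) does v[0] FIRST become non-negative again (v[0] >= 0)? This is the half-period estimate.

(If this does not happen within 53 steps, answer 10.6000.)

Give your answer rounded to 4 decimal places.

Answer: 4.2000

Derivation:
Step 0: x=[7.3000] v=[0.0000]
Step 1: x=[7.2529] v=[-0.2353]
Step 2: x=[7.1599] v=[-0.4651]
Step 3: x=[7.0231] v=[-0.6839]
Step 4: x=[6.8458] v=[-0.8866]
Step 5: x=[6.6321] v=[-1.0685]
Step 6: x=[6.3871] v=[-1.2252]
Step 7: x=[6.1165] v=[-1.3531]
Step 8: x=[5.8267] v=[-1.4492]
Step 9: x=[5.5245] v=[-1.5112]
Step 10: x=[5.2170] v=[-1.5376]
Step 11: x=[4.9114] v=[-1.5278]
Step 12: x=[4.6150] v=[-1.4821]
Step 13: x=[4.3347] v=[-1.4015]
Step 14: x=[4.0771] v=[-1.2879]
Step 15: x=[3.8483] v=[-1.1440]
Step 16: x=[3.6537] v=[-0.9732]
Step 17: x=[3.4978] v=[-0.7795]
Step 18: x=[3.3843] v=[-0.5675]
Step 19: x=[3.3159] v=[-0.3421]
Step 20: x=[3.2942] v=[-0.1087]
Step 21: x=[3.3197] v=[0.1273]
First v>=0 after going negative at step 21, time=4.2000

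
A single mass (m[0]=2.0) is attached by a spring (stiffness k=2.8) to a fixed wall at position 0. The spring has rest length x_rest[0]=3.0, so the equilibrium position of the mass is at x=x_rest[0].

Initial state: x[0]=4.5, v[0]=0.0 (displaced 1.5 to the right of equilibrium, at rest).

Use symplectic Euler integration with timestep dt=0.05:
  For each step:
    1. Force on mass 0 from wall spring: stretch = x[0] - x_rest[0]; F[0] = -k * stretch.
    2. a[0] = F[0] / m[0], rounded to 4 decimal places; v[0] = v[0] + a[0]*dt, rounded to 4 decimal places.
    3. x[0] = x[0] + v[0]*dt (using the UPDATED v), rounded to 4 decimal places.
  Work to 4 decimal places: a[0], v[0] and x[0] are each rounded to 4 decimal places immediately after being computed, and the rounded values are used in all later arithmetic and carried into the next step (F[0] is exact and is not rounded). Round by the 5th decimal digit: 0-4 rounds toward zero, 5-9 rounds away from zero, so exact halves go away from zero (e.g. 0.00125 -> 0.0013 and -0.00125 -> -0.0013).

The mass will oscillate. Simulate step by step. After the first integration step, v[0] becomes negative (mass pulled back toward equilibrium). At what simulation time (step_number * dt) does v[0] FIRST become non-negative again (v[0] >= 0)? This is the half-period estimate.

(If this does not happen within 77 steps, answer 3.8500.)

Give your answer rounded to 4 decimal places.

Answer: 2.7000

Derivation:
Step 0: x=[4.5000] v=[0.0000]
Step 1: x=[4.4948] v=[-0.1050]
Step 2: x=[4.4843] v=[-0.2096]
Step 3: x=[4.4686] v=[-0.3135]
Step 4: x=[4.4478] v=[-0.4163]
Step 5: x=[4.4219] v=[-0.5176]
Step 6: x=[4.3910] v=[-0.6171]
Step 7: x=[4.3553] v=[-0.7145]
Step 8: x=[4.3148] v=[-0.8094]
Step 9: x=[4.2697] v=[-0.9014]
Step 10: x=[4.2202] v=[-0.9903]
Step 11: x=[4.1664] v=[-1.0757]
Step 12: x=[4.1085] v=[-1.1574]
Step 13: x=[4.0468] v=[-1.2350]
Step 14: x=[3.9814] v=[-1.3083]
Step 15: x=[3.9126] v=[-1.3770]
Step 16: x=[3.8406] v=[-1.4409]
Step 17: x=[3.7656] v=[-1.4997]
Step 18: x=[3.6879] v=[-1.5533]
Step 19: x=[3.6078] v=[-1.6015]
Step 20: x=[3.5256] v=[-1.6440]
Step 21: x=[3.4416] v=[-1.6808]
Step 22: x=[3.3560] v=[-1.7117]
Step 23: x=[3.2692] v=[-1.7366]
Step 24: x=[3.1814] v=[-1.7554]
Step 25: x=[3.0930] v=[-1.7681]
Step 26: x=[3.0043] v=[-1.7746]
Step 27: x=[2.9156] v=[-1.7749]
Step 28: x=[2.8272] v=[-1.7690]
Step 29: x=[2.7394] v=[-1.7569]
Step 30: x=[2.6525] v=[-1.7387]
Step 31: x=[2.5668] v=[-1.7144]
Step 32: x=[2.4826] v=[-1.6841]
Step 33: x=[2.4002] v=[-1.6479]
Step 34: x=[2.3199] v=[-1.6059]
Step 35: x=[2.2420] v=[-1.5583]
Step 36: x=[2.1667] v=[-1.5052]
Step 37: x=[2.0944] v=[-1.4469]
Step 38: x=[2.0252] v=[-1.3835]
Step 39: x=[1.9594] v=[-1.3153]
Step 40: x=[1.8973] v=[-1.2425]
Step 41: x=[1.8390] v=[-1.1653]
Step 42: x=[1.7848] v=[-1.0840]
Step 43: x=[1.7349] v=[-0.9989]
Step 44: x=[1.6894] v=[-0.9103]
Step 45: x=[1.6485] v=[-0.8186]
Step 46: x=[1.6123] v=[-0.7240]
Step 47: x=[1.5810] v=[-0.6269]
Step 48: x=[1.5546] v=[-0.5276]
Step 49: x=[1.5333] v=[-0.4264]
Step 50: x=[1.5171] v=[-0.3237]
Step 51: x=[1.5061] v=[-0.2199]
Step 52: x=[1.5003] v=[-0.1153]
Step 53: x=[1.4998] v=[-0.0103]
Step 54: x=[1.5045] v=[0.0947]
First v>=0 after going negative at step 54, time=2.7000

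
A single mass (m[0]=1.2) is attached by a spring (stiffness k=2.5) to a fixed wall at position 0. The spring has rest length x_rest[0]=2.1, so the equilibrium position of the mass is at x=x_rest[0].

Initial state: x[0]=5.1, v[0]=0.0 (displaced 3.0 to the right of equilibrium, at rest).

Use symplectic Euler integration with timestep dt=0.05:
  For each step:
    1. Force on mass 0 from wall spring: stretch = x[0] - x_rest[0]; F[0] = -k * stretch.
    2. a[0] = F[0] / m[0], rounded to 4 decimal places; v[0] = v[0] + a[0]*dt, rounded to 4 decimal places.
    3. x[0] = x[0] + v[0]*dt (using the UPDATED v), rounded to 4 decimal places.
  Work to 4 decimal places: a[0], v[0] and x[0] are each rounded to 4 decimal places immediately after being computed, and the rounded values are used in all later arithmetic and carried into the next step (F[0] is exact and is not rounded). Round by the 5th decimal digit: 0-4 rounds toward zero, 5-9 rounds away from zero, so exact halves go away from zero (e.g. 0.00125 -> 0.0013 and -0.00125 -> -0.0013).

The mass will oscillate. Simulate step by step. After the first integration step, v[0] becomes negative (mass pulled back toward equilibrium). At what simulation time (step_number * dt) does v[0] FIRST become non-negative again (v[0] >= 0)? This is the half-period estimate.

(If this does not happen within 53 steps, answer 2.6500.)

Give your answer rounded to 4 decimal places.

Step 0: x=[5.1000] v=[0.0000]
Step 1: x=[5.0844] v=[-0.3125]
Step 2: x=[5.0532] v=[-0.6234]
Step 3: x=[5.0067] v=[-0.9310]
Step 4: x=[4.9450] v=[-1.2338]
Step 5: x=[4.8685] v=[-1.5302]
Step 6: x=[4.7776] v=[-1.8186]
Step 7: x=[4.6727] v=[-2.0975]
Step 8: x=[4.5544] v=[-2.3655]
Step 9: x=[4.4233] v=[-2.6212]
Step 10: x=[4.2801] v=[-2.8632]
Step 11: x=[4.1256] v=[-3.0903]
Step 12: x=[3.9605] v=[-3.3013]
Step 13: x=[3.7857] v=[-3.4951]
Step 14: x=[3.6022] v=[-3.6707]
Step 15: x=[3.4108] v=[-3.8272]
Step 16: x=[3.2126] v=[-3.9637]
Step 17: x=[3.0086] v=[-4.0796]
Step 18: x=[2.7999] v=[-4.1742]
Step 19: x=[2.5875] v=[-4.2471]
Step 20: x=[2.3726] v=[-4.2979]
Step 21: x=[2.1563] v=[-4.3263]
Step 22: x=[1.9397] v=[-4.3322]
Step 23: x=[1.7239] v=[-4.3155]
Step 24: x=[1.5101] v=[-4.2763]
Step 25: x=[1.2994] v=[-4.2149]
Step 26: x=[1.0928] v=[-4.1315]
Step 27: x=[0.8915] v=[-4.0266]
Step 28: x=[0.6965] v=[-3.9007]
Step 29: x=[0.5088] v=[-3.7545]
Step 30: x=[0.3294] v=[-3.5888]
Step 31: x=[0.1592] v=[-3.4044]
Step 32: x=[-0.0009] v=[-3.2022]
Step 33: x=[-0.1501] v=[-2.9834]
Step 34: x=[-0.2876] v=[-2.7490]
Step 35: x=[-0.4126] v=[-2.5003]
Step 36: x=[-0.5245] v=[-2.2386]
Step 37: x=[-0.6228] v=[-1.9652]
Step 38: x=[-0.7069] v=[-1.6816]
Step 39: x=[-0.7764] v=[-1.3892]
Step 40: x=[-0.8309] v=[-1.0896]
Step 41: x=[-0.8701] v=[-0.7843]
Step 42: x=[-0.8938] v=[-0.4749]
Step 43: x=[-0.9020] v=[-0.1630]
Step 44: x=[-0.8945] v=[0.1497]
First v>=0 after going negative at step 44, time=2.2000

Answer: 2.2000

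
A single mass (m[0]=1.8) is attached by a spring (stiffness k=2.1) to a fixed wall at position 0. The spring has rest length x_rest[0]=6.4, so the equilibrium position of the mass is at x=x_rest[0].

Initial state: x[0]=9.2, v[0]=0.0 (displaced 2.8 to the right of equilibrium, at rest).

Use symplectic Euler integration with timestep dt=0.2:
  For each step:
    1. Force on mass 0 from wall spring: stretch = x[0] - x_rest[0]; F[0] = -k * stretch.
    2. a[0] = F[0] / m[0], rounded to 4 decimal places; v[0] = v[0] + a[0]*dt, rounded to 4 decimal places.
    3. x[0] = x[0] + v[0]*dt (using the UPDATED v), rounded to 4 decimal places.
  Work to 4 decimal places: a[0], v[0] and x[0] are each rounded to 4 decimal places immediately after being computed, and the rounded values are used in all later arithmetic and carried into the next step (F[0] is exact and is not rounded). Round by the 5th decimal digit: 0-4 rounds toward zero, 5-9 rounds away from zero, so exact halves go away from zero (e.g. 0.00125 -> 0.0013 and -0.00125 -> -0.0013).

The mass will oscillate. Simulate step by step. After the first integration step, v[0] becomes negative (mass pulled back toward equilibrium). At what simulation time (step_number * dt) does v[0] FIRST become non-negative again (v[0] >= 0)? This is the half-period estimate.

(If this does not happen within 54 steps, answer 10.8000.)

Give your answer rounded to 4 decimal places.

Answer: 3.0000

Derivation:
Step 0: x=[9.2000] v=[0.0000]
Step 1: x=[9.0693] v=[-0.6533]
Step 2: x=[8.8141] v=[-1.2761]
Step 3: x=[8.4462] v=[-1.8394]
Step 4: x=[7.9828] v=[-2.3168]
Step 5: x=[7.4456] v=[-2.6861]
Step 6: x=[6.8596] v=[-2.9301]
Step 7: x=[6.2521] v=[-3.0373]
Step 8: x=[5.6515] v=[-3.0028]
Step 9: x=[5.0859] v=[-2.8281]
Step 10: x=[4.5816] v=[-2.5215]
Step 11: x=[4.1622] v=[-2.0972]
Step 12: x=[3.8472] v=[-1.5750]
Step 13: x=[3.6513] v=[-0.9793]
Step 14: x=[3.5837] v=[-0.3379]
Step 15: x=[3.6475] v=[0.3192]
First v>=0 after going negative at step 15, time=3.0000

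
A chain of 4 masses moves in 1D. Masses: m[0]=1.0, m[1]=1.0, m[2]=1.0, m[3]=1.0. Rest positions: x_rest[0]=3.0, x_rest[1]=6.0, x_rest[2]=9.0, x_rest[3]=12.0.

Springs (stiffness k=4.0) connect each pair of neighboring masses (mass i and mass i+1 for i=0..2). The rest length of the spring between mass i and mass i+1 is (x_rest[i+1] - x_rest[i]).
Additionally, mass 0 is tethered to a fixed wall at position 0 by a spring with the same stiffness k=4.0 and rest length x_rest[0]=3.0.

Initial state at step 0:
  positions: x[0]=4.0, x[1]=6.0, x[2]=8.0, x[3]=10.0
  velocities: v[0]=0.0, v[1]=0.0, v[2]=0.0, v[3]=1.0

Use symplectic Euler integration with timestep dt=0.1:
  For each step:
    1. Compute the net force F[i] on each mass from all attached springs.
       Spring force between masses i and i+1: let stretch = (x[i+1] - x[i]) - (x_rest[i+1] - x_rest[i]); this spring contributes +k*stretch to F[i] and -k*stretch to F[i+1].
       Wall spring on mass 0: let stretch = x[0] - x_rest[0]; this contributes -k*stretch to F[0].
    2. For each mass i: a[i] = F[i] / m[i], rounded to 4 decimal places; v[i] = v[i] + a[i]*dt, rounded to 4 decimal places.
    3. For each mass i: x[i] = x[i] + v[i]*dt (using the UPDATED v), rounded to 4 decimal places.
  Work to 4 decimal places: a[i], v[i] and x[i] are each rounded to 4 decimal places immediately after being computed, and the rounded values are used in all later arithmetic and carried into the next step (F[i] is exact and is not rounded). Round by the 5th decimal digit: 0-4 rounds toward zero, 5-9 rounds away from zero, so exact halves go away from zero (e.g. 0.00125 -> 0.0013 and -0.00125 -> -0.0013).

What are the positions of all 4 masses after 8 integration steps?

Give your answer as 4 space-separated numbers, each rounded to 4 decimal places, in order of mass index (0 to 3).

Answer: 2.2042 5.5864 8.4450 11.6899

Derivation:
Step 0: x=[4.0000 6.0000 8.0000 10.0000] v=[0.0000 0.0000 0.0000 1.0000]
Step 1: x=[3.9200 6.0000 8.0000 10.1400] v=[-0.8000 0.0000 0.0000 1.4000]
Step 2: x=[3.7664 5.9968 8.0056 10.3144] v=[-1.5360 -0.0320 0.0560 1.7440]
Step 3: x=[3.5514 5.9847 8.0232 10.5165] v=[-2.1504 -0.1206 0.1760 2.0205]
Step 4: x=[3.2916 5.9569 8.0590 10.7388] v=[-2.5976 -0.2785 0.3579 2.2232]
Step 5: x=[3.0068 5.9065 8.1179 10.9739] v=[-2.8481 -0.5038 0.5890 2.3513]
Step 6: x=[2.7177 5.8286 8.2026 11.2148] v=[-2.8909 -0.7791 0.8468 2.4089]
Step 7: x=[2.4443 5.7212 8.3128 11.4552] v=[-2.7336 -1.0739 1.1021 2.4040]
Step 8: x=[2.2042 5.5864 8.4450 11.6899] v=[-2.4006 -1.3480 1.3224 2.3470]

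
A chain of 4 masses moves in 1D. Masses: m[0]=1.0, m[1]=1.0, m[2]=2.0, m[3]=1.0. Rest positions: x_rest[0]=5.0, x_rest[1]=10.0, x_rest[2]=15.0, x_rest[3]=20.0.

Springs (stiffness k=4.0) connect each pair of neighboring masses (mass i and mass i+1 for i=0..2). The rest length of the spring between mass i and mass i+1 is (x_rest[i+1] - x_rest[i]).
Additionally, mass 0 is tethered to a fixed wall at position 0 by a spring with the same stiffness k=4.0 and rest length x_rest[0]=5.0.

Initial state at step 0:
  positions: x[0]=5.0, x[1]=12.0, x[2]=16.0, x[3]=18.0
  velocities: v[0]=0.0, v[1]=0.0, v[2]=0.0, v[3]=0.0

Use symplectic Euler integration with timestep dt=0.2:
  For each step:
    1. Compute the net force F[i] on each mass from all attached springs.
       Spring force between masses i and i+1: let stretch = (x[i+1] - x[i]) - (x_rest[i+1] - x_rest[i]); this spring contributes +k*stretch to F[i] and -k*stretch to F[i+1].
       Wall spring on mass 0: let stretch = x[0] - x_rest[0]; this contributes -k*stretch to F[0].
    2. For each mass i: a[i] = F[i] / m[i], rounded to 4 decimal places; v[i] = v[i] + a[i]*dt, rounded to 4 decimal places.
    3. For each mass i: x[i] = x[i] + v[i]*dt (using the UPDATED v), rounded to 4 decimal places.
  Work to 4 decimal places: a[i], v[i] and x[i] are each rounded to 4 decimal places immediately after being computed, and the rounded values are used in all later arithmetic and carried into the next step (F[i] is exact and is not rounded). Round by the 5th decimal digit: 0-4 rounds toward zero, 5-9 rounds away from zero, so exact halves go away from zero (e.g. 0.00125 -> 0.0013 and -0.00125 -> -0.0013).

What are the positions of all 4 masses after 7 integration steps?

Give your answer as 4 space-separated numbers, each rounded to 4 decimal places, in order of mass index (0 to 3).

Step 0: x=[5.0000 12.0000 16.0000 18.0000] v=[0.0000 0.0000 0.0000 0.0000]
Step 1: x=[5.3200 11.5200 15.8400 18.4800] v=[1.6000 -2.4000 -0.8000 2.4000]
Step 2: x=[5.7808 10.7392 15.5456 19.3376] v=[2.3040 -3.9040 -1.4720 4.2880]
Step 3: x=[6.1100 9.9341 15.1700 20.3885] v=[1.6461 -4.0256 -1.8778 5.2544]
Step 4: x=[6.0735 9.3549 14.7930 21.4044] v=[-0.1826 -2.8962 -1.8848 5.0796]
Step 5: x=[5.5902 9.1207 14.5099 22.1625] v=[-2.4163 -1.1708 -1.4155 3.7905]
Step 6: x=[4.7774 9.1839 14.4079 22.4962] v=[-4.0641 0.3162 -0.5101 1.6684]
Step 7: x=[3.9052 9.3779 14.5350 22.3358] v=[-4.3608 0.9702 0.6356 -0.8022]

Answer: 3.9052 9.3779 14.5350 22.3358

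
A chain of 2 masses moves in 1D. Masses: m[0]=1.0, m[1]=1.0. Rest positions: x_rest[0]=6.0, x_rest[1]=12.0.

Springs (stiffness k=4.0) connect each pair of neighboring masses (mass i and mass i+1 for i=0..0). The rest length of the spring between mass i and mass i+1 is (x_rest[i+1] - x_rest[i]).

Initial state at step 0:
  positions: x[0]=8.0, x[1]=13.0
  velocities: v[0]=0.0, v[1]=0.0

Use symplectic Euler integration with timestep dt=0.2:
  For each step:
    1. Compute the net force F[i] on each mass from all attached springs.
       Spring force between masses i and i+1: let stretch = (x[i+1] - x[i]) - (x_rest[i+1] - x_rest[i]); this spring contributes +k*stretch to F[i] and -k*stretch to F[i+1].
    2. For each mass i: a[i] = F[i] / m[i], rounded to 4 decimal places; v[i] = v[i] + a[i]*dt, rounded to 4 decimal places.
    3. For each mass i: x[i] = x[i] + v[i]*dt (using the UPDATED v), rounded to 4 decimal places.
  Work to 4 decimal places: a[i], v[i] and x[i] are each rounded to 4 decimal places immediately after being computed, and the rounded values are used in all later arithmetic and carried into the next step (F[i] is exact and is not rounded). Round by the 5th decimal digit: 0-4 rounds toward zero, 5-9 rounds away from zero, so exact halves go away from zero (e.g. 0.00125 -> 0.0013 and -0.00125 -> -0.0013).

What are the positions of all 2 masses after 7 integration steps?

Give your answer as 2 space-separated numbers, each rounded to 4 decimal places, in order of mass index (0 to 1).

Step 0: x=[8.0000 13.0000] v=[0.0000 0.0000]
Step 1: x=[7.8400 13.1600] v=[-0.8000 0.8000]
Step 2: x=[7.5712 13.4288] v=[-1.3440 1.3440]
Step 3: x=[7.2796 13.7204] v=[-1.4579 1.4579]
Step 4: x=[7.0585 13.9415] v=[-1.1053 1.1053]
Step 5: x=[6.9787 14.0213] v=[-0.3989 0.3989]
Step 6: x=[7.0657 13.9343] v=[0.4352 -0.4352]
Step 7: x=[7.2917 13.7083] v=[1.1301 -1.1301]

Answer: 7.2917 13.7083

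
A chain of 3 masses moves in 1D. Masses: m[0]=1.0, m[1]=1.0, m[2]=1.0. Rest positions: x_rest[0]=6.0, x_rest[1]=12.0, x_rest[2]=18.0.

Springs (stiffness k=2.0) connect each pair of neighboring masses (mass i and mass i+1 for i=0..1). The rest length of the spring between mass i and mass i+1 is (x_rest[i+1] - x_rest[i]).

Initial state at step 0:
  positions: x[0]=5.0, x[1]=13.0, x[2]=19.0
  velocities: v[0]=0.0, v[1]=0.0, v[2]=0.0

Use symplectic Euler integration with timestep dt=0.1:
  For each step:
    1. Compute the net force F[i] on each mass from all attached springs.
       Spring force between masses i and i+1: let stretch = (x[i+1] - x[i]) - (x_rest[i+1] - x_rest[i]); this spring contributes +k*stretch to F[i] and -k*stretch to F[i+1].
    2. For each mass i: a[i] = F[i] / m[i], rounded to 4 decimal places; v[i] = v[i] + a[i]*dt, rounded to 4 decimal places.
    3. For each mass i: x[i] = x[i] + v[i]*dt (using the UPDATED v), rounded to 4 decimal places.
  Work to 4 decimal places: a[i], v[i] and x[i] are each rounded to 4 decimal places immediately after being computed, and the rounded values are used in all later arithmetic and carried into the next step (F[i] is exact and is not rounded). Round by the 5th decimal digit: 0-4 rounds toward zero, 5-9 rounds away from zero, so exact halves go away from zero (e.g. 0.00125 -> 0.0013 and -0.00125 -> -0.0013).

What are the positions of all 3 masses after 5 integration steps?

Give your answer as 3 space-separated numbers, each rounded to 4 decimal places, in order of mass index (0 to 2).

Step 0: x=[5.0000 13.0000 19.0000] v=[0.0000 0.0000 0.0000]
Step 1: x=[5.0400 12.9600 19.0000] v=[0.4000 -0.4000 0.0000]
Step 2: x=[5.1184 12.8824 18.9992] v=[0.7840 -0.7760 -0.0080]
Step 3: x=[5.2321 12.7719 18.9961] v=[1.1368 -1.1054 -0.0314]
Step 4: x=[5.3766 12.6351 18.9885] v=[1.4448 -1.3685 -0.0762]
Step 5: x=[5.5463 12.4802 18.9738] v=[1.6965 -1.5495 -0.1469]

Answer: 5.5463 12.4802 18.9738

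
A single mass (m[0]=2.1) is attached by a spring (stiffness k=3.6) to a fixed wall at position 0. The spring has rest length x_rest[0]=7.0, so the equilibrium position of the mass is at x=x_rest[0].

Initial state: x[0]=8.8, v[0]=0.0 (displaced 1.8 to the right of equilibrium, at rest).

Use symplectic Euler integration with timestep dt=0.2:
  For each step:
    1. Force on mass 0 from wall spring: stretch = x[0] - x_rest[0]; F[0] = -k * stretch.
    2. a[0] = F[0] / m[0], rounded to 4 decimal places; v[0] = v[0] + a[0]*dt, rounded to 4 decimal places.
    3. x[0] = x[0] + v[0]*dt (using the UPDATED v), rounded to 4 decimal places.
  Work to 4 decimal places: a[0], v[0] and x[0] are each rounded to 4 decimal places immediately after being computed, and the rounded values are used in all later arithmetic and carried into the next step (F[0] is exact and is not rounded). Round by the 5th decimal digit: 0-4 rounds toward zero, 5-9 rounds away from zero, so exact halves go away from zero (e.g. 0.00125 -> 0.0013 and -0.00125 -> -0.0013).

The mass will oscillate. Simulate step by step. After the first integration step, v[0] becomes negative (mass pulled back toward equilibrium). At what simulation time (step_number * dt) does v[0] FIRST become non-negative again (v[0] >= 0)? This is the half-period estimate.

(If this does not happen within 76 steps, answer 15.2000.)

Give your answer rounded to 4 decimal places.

Step 0: x=[8.8000] v=[0.0000]
Step 1: x=[8.6766] v=[-0.6171]
Step 2: x=[8.4382] v=[-1.1919]
Step 3: x=[8.1012] v=[-1.6850]
Step 4: x=[7.6887] v=[-2.0626]
Step 5: x=[7.2290] v=[-2.2987]
Step 6: x=[6.7536] v=[-2.3772]
Step 7: x=[6.2951] v=[-2.2927]
Step 8: x=[5.8849] v=[-2.0510]
Step 9: x=[5.5512] v=[-1.6687]
Step 10: x=[5.3168] v=[-1.1720]
Step 11: x=[5.1978] v=[-0.5949]
Step 12: x=[5.2024] v=[0.0230]
First v>=0 after going negative at step 12, time=2.4000

Answer: 2.4000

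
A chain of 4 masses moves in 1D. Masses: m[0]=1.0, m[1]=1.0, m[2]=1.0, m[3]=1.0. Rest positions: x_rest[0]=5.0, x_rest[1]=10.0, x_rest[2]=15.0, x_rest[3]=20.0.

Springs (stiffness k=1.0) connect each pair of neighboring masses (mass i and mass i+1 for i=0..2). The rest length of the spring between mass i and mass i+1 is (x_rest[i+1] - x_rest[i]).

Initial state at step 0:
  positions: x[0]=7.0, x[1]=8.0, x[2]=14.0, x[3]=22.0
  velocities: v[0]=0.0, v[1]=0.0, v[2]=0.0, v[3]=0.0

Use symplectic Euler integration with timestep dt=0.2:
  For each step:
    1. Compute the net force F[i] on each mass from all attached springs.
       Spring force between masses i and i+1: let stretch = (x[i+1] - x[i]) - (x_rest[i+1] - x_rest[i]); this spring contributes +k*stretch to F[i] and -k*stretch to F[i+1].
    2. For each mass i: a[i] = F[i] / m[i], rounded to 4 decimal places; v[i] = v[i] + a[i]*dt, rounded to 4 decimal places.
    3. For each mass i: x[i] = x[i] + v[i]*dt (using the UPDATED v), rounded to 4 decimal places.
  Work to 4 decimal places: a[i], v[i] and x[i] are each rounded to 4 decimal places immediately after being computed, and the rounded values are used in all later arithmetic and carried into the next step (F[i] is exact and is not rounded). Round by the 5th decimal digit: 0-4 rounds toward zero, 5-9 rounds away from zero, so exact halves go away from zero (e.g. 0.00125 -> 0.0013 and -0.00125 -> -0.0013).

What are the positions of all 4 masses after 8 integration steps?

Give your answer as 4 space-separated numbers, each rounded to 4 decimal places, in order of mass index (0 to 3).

Step 0: x=[7.0000 8.0000 14.0000 22.0000] v=[0.0000 0.0000 0.0000 0.0000]
Step 1: x=[6.8400 8.2000 14.0800 21.8800] v=[-0.8000 1.0000 0.4000 -0.6000]
Step 2: x=[6.5344 8.5808 14.2368 21.6480] v=[-1.5280 1.9040 0.7840 -1.1600]
Step 3: x=[6.1107 9.1060 14.4638 21.3196] v=[-2.1187 2.6259 1.1350 -1.6422]
Step 4: x=[5.6068 9.7257 14.7507 20.9169] v=[-2.5196 3.0984 1.4346 -2.0134]
Step 5: x=[5.0676 10.3816 15.0833 20.4676] v=[-2.6958 3.2796 1.6628 -2.2466]
Step 6: x=[4.5410 11.0130 15.4432 20.0029] v=[-2.6330 3.1571 1.7993 -2.3235]
Step 7: x=[4.0733 11.5627 15.8082 19.5558] v=[-2.3386 2.7487 1.8252 -2.2354]
Step 8: x=[3.7052 11.9827 16.1533 19.1588] v=[-1.8407 2.0999 1.7256 -1.9849]

Answer: 3.7052 11.9827 16.1533 19.1588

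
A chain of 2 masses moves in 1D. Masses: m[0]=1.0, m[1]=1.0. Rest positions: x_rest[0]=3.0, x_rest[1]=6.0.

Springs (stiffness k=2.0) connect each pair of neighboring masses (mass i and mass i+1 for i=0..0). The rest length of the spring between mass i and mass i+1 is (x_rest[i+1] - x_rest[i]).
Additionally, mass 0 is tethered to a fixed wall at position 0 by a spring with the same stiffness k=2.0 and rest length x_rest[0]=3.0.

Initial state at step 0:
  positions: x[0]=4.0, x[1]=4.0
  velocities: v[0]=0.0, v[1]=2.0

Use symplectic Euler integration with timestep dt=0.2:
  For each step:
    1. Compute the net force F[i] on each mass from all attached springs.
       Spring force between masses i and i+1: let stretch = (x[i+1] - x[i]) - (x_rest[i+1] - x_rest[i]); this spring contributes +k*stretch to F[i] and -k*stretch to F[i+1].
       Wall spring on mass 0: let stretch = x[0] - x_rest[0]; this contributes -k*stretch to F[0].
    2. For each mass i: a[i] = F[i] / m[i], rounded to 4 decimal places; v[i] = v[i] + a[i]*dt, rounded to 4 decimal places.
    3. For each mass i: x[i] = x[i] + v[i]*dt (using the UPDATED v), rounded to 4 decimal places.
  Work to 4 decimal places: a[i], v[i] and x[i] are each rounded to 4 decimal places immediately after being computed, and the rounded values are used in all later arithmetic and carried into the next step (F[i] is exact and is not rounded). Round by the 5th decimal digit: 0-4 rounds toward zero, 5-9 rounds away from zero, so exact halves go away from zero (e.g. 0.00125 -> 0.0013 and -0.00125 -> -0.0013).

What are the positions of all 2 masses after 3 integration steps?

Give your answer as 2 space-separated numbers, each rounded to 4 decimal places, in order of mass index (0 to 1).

Step 0: x=[4.0000 4.0000] v=[0.0000 2.0000]
Step 1: x=[3.6800 4.6400] v=[-1.6000 3.2000]
Step 2: x=[3.1424 5.4432] v=[-2.6880 4.0160]
Step 3: x=[2.5375 6.3023] v=[-3.0246 4.2957]

Answer: 2.5375 6.3023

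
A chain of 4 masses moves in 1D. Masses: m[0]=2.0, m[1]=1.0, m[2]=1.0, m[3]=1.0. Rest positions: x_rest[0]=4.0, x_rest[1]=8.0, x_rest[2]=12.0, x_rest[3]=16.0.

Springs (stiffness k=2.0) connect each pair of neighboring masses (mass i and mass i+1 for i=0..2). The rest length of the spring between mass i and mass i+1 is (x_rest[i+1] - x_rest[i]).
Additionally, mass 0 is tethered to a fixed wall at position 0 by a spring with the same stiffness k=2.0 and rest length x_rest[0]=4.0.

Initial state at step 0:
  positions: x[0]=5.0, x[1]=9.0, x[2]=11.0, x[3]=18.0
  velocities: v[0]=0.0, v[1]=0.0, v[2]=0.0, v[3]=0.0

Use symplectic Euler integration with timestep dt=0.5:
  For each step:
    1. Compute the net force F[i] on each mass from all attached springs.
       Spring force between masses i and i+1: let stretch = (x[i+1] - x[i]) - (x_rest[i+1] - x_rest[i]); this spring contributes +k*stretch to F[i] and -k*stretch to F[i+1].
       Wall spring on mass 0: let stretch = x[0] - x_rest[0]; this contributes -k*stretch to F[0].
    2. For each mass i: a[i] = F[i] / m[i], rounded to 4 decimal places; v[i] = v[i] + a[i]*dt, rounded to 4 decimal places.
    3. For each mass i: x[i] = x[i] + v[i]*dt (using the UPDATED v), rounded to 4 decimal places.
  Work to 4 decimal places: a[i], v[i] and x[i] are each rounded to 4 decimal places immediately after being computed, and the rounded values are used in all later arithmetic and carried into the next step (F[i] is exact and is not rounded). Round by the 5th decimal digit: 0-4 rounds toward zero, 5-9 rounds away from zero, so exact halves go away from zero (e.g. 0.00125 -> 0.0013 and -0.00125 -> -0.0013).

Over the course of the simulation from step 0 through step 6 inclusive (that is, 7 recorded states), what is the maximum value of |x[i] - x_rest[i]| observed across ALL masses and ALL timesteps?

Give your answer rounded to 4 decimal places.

Step 0: x=[5.0000 9.0000 11.0000 18.0000] v=[0.0000 0.0000 0.0000 0.0000]
Step 1: x=[4.7500 8.0000 13.5000 16.5000] v=[-0.5000 -2.0000 5.0000 -3.0000]
Step 2: x=[4.1250 8.1250 14.7500 15.5000] v=[-1.2500 0.2500 2.5000 -2.0000]
Step 3: x=[3.4688 9.5625 13.0625 16.1250] v=[-1.3125 2.8750 -3.3750 1.2500]
Step 4: x=[3.4688 9.7032 11.1563 17.2188] v=[-0.0001 0.2813 -3.8125 2.1875]
Step 5: x=[4.1602 7.4532 11.5548 17.2813] v=[1.3827 -4.5000 0.7969 0.1250]
Step 6: x=[4.6348 5.6075 12.7657 16.4806] v=[0.9491 -3.6914 2.4218 -1.6015]
Max displacement = 2.7500

Answer: 2.7500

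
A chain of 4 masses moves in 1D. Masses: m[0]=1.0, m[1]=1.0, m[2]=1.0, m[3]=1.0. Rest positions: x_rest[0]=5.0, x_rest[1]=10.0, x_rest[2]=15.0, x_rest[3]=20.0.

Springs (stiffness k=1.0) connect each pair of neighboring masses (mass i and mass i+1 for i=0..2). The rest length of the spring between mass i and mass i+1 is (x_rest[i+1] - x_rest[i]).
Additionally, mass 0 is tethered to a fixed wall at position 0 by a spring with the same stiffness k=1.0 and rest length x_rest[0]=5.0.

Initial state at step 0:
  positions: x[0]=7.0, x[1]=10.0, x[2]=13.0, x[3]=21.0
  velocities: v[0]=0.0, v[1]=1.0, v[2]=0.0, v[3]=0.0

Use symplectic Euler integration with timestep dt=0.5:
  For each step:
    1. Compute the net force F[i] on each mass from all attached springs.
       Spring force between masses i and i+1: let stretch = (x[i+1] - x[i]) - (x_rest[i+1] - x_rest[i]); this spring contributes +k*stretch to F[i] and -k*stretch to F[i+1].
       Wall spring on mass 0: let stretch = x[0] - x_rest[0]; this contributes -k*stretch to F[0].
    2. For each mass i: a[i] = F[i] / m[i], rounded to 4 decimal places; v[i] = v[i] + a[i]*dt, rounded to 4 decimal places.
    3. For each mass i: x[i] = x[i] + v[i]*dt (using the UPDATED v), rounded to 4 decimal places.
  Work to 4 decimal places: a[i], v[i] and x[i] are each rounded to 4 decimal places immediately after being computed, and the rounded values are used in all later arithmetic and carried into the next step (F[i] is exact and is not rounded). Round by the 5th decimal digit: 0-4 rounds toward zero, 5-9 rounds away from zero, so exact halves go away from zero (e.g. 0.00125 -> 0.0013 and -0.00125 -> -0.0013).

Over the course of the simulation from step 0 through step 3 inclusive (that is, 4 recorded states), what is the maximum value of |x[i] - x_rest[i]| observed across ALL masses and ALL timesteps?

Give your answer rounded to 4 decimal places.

Step 0: x=[7.0000 10.0000 13.0000 21.0000] v=[0.0000 1.0000 0.0000 0.0000]
Step 1: x=[6.0000 10.5000 14.2500 20.2500] v=[-2.0000 1.0000 2.5000 -1.5000]
Step 2: x=[4.6250 10.8125 16.0625 19.2500] v=[-2.7500 0.6250 3.6250 -2.0000]
Step 3: x=[3.6406 10.8907 17.3594 18.7031] v=[-1.9688 0.1563 2.5938 -1.0938]
Max displacement = 2.3594

Answer: 2.3594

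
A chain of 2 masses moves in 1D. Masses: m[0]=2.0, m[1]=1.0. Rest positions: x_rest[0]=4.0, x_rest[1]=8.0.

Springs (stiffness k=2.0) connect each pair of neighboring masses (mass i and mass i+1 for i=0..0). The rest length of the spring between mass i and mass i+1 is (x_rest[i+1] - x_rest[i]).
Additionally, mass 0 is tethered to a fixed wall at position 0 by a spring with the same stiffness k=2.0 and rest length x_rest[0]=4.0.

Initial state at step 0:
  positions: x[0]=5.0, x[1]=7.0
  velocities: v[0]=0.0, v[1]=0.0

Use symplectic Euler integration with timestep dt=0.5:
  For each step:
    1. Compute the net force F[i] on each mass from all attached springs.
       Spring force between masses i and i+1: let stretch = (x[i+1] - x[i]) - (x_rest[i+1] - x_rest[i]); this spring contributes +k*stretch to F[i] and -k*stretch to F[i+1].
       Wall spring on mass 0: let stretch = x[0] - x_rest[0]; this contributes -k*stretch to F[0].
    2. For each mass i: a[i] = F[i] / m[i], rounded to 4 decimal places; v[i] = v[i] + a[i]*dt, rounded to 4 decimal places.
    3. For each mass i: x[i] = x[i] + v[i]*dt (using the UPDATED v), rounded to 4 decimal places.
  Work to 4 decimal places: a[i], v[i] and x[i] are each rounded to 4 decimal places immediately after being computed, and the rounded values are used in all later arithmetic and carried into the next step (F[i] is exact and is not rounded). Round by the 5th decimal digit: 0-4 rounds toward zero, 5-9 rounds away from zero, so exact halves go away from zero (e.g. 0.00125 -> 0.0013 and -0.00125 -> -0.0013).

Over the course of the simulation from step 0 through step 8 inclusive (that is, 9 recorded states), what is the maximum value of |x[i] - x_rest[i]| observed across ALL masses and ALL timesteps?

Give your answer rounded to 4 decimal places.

Step 0: x=[5.0000 7.0000] v=[0.0000 0.0000]
Step 1: x=[4.2500 8.0000] v=[-1.5000 2.0000]
Step 2: x=[3.3750 9.1250] v=[-1.7500 2.2500]
Step 3: x=[3.0938 9.3750] v=[-0.5625 0.5000]
Step 4: x=[3.6094 8.4844] v=[1.0312 -1.7812]
Step 5: x=[4.4414 7.1563] v=[1.6640 -2.6562]
Step 6: x=[4.8418 6.4708] v=[0.8008 -1.3711]
Step 7: x=[4.4390 6.9708] v=[-0.8056 0.9999]
Step 8: x=[3.5594 8.2049] v=[-1.7592 2.4681]
Max displacement = 1.5292

Answer: 1.5292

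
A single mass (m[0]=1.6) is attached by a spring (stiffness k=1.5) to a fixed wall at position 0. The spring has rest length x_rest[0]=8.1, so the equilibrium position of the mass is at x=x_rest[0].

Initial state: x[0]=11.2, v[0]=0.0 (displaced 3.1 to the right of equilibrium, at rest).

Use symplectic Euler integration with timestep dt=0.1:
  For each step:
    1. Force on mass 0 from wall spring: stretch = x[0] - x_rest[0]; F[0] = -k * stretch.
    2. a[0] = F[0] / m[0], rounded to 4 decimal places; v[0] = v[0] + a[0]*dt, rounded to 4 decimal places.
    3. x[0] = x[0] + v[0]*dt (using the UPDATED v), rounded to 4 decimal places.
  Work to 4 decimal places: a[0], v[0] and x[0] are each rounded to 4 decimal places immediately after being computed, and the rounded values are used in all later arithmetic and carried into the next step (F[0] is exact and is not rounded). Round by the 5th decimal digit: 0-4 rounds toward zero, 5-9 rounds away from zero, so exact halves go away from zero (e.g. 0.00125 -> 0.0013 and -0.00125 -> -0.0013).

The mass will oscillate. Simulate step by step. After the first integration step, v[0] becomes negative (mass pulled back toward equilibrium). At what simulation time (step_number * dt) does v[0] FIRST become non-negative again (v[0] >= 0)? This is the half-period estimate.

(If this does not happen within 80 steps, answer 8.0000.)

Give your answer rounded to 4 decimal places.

Step 0: x=[11.2000] v=[0.0000]
Step 1: x=[11.1709] v=[-0.2906]
Step 2: x=[11.1131] v=[-0.5785]
Step 3: x=[11.0270] v=[-0.8610]
Step 4: x=[10.9135] v=[-1.1354]
Step 5: x=[10.7736] v=[-1.3992]
Step 6: x=[10.6086] v=[-1.6499]
Step 7: x=[10.4201] v=[-1.8851]
Step 8: x=[10.2098] v=[-2.1026]
Step 9: x=[9.9798] v=[-2.3004]
Step 10: x=[9.7321] v=[-2.4766]
Step 11: x=[9.4691] v=[-2.6296]
Step 12: x=[9.1933] v=[-2.7580]
Step 13: x=[8.9073] v=[-2.8605]
Step 14: x=[8.6137] v=[-2.9362]
Step 15: x=[8.3153] v=[-2.9844]
Step 16: x=[8.0148] v=[-3.0046]
Step 17: x=[7.7151] v=[-2.9966]
Step 18: x=[7.4191] v=[-2.9605]
Step 19: x=[7.1294] v=[-2.8967]
Step 20: x=[6.8488] v=[-2.8057]
Step 21: x=[6.5800] v=[-2.6884]
Step 22: x=[6.3254] v=[-2.5459]
Step 23: x=[6.0875] v=[-2.3795]
Step 24: x=[5.8684] v=[-2.1908]
Step 25: x=[5.6702] v=[-1.9816]
Step 26: x=[5.4948] v=[-1.7538]
Step 27: x=[5.3438] v=[-1.5096]
Step 28: x=[5.2187] v=[-1.2512]
Step 29: x=[5.1206] v=[-0.9811]
Step 30: x=[5.0504] v=[-0.7018]
Step 31: x=[5.0088] v=[-0.4159]
Step 32: x=[4.9962] v=[-0.1261]
Step 33: x=[5.0127] v=[0.1649]
First v>=0 after going negative at step 33, time=3.3000

Answer: 3.3000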